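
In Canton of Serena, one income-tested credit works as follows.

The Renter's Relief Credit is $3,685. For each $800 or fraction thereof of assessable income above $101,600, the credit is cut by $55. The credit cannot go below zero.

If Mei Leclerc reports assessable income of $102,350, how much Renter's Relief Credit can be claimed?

Renter's Relief Credit: income exceeds $101,600 by $750, which is 1 full-or-partial $800 increment; reduction = 1 × $55 = $55, leaving $3,630.

$3,630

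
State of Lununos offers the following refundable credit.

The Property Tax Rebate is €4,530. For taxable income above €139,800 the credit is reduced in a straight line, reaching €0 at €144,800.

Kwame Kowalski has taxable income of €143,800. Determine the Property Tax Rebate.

Property Tax Rebate: €143,800 is €4,000 into a €5,000 phase-out range, leaving 1,000/5,000 of the credit: €4,530 × 1,000/5,000 = €906.

€906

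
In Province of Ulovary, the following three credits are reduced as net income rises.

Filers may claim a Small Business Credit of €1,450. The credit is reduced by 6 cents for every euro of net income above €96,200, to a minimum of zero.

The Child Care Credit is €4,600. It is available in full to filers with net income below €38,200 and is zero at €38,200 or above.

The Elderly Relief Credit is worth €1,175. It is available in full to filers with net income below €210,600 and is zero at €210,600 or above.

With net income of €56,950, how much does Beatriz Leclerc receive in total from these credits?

€2,625

Small Business Credit: €56,950 is at or below the €96,200 threshold, so the full €1,450 applies.
Child Care Credit: €56,950 meets or exceeds the €38,200 cutoff, so the credit is €0.
Elderly Relief Credit: €56,950 is below the €210,600 cutoff, so the full €1,175 applies.
Total: €1,450 + €0 + €1,175 = €2,625.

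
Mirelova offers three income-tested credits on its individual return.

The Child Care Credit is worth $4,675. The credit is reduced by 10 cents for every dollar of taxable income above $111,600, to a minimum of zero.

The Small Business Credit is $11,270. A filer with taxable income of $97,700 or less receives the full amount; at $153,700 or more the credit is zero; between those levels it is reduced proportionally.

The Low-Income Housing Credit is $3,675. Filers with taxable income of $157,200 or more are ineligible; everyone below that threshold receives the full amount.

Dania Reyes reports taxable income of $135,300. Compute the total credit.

$9,683

Child Care Credit: 10% of the $23,700 excess over $111,600 is $2,370; credit = $4,675 − $2,370 = $2,305.
Small Business Credit: $135,300 is $37,600 into a $56,000 phase-out range, leaving 18,400/56,000 of the credit: $11,270 × 18,400/56,000 = $3,703.
Low-Income Housing Credit: $135,300 is below the $157,200 cutoff, so the full $3,675 applies.
Total: $2,305 + $3,703 + $3,675 = $9,683.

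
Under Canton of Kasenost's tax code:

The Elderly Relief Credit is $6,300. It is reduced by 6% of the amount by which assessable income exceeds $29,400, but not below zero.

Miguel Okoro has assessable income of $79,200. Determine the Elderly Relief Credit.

$3,312

Elderly Relief Credit: 6% of the $49,800 excess over $29,400 is $2,988; credit = $6,300 − $2,988 = $3,312.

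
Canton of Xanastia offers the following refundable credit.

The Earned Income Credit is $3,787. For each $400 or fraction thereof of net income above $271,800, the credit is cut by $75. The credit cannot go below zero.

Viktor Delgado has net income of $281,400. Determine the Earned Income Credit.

$1,987

Earned Income Credit: income exceeds $271,800 by $9,600, which is 24 full-or-partial $400 increments; reduction = 24 × $75 = $1,800, leaving $1,987.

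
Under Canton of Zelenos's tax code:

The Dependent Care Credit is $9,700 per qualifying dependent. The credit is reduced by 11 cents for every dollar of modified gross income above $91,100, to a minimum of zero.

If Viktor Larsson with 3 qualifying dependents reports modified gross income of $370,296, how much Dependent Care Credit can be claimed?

$0

Dependent Care Credit: base = 3 × $9,700 = $29,100. 11% of the $279,196 excess over $91,100 is $30,711.56 ≥ base, so the credit is $0.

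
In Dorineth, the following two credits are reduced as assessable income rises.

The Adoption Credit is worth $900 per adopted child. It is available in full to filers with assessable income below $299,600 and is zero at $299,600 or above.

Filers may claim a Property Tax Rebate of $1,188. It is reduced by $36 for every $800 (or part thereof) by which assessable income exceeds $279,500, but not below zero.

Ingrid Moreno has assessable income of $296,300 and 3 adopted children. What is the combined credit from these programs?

Adoption Credit: base = 3 × $900 = $2,700. $296,300 is below the $299,600 cutoff, so the full $2,700 applies.
Property Tax Rebate: income exceeds $279,500 by $16,800, which is 21 full-or-partial $800 increments; reduction = 21 × $36 = $756, leaving $432.
Total: $2,700 + $432 = $3,132.

$3,132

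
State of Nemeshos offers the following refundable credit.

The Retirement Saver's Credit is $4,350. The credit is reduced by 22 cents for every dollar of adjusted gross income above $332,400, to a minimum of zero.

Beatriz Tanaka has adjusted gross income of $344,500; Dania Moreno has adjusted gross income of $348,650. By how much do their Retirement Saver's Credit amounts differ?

$913

Beatriz ($344,500): Retirement Saver's Credit: 22% of the $12,100 excess over $332,400 is $2,662; credit = $4,350 − $2,662 = $1,688.
Dania ($348,650): Retirement Saver's Credit: 22% of the $16,250 excess over $332,400 is $3,575; credit = $4,350 − $3,575 = $775.
Difference: |$1,688 − $775| = $913.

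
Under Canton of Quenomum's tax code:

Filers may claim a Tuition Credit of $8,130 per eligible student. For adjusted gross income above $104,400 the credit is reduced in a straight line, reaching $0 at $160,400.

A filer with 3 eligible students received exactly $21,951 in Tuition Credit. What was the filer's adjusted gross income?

Full credit = 3 × $8,130 = $24,390.
$21,951 is 21,951/24,390 of the full $24,390, so 2,439/24,390 of the $56,000 range has been used: income = $104,400 + $56,000 × 2,439/24,390 = $110,000.

$110,000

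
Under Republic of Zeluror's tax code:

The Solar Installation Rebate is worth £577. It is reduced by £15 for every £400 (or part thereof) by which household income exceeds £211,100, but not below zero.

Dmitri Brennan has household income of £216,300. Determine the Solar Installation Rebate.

Solar Installation Rebate: income exceeds £211,100 by £5,200, which is 13 full-or-partial £400 increments; reduction = 13 × £15 = £195, leaving £382.

£382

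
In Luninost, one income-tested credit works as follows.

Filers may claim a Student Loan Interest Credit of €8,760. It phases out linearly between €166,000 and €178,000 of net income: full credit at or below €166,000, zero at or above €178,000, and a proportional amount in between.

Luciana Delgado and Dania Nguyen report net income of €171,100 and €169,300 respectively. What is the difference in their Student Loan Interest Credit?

Luciana (€171,100): Student Loan Interest Credit: €171,100 is €5,100 into a €12,000 phase-out range, leaving 6,900/12,000 of the credit: €8,760 × 6,900/12,000 = €5,037.
Dania (€169,300): Student Loan Interest Credit: €169,300 is €3,300 into a €12,000 phase-out range, leaving 8,700/12,000 of the credit: €8,760 × 8,700/12,000 = €6,351.
Difference: |€5,037 − €6,351| = €1,314.

€1,314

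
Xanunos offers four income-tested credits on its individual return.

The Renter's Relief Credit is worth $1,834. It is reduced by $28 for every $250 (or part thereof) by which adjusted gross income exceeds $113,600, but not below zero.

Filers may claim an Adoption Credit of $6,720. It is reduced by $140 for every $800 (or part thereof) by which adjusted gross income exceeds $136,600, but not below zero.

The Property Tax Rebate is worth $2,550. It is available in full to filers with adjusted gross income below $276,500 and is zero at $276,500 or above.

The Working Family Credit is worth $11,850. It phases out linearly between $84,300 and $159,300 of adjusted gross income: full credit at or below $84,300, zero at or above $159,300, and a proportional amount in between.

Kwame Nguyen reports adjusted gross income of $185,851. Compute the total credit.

$2,550

Renter's Relief Credit: income exceeds $113,600 by $72,251 → 290 increments × $28 = $8,120 ≥ base, so the credit is $0.
Adoption Credit: income exceeds $136,600 by $49,251 → 62 increments × $140 = $8,680 ≥ base, so the credit is $0.
Property Tax Rebate: $185,851 is below the $276,500 cutoff, so the full $2,550 applies.
Working Family Credit: $185,851 is at or above $159,300, so the credit is $0.
Total: $0 + $0 + $2,550 + $0 = $2,550.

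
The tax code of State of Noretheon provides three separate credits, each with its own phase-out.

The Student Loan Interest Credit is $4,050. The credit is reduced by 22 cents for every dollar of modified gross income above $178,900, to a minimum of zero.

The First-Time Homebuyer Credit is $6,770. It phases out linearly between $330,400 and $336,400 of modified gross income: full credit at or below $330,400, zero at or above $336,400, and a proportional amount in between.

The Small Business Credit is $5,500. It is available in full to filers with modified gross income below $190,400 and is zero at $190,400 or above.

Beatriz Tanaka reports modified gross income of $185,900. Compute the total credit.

$14,780

Student Loan Interest Credit: 22% of the $7,000 excess over $178,900 is $1,540; credit = $4,050 − $1,540 = $2,510.
First-Time Homebuyer Credit: $185,900 is at or below the $330,400 threshold, so the full $6,770 applies.
Small Business Credit: $185,900 is below the $190,400 cutoff, so the full $5,500 applies.
Total: $2,510 + $6,770 + $5,500 = $14,780.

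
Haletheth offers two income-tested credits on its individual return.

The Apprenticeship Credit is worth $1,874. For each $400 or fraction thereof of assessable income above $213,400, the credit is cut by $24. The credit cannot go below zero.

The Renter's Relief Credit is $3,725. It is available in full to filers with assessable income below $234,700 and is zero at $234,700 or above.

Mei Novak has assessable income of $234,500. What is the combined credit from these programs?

$4,327

Apprenticeship Credit: income exceeds $213,400 by $21,100, which is 53 full-or-partial $400 increments; reduction = 53 × $24 = $1,272, leaving $602.
Renter's Relief Credit: $234,500 is below the $234,700 cutoff, so the full $3,725 applies.
Total: $602 + $3,725 = $4,327.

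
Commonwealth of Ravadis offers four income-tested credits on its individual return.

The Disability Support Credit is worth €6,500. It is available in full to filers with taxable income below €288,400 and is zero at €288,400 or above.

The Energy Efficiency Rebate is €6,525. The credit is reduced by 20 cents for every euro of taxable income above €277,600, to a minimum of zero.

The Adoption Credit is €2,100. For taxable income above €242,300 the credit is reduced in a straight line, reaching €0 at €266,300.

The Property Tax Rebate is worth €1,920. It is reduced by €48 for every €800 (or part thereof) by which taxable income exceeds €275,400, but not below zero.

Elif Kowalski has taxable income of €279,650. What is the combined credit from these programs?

Disability Support Credit: €279,650 is below the €288,400 cutoff, so the full €6,500 applies.
Energy Efficiency Rebate: 20% of the €2,050 excess over €277,600 is €410; credit = €6,525 − €410 = €6,115.
Adoption Credit: €279,650 is at or above €266,300, so the credit is €0.
Property Tax Rebate: income exceeds €275,400 by €4,250, which is 6 full-or-partial €800 increments; reduction = 6 × €48 = €288, leaving €1,632.
Total: €6,500 + €6,115 + €0 + €1,632 = €14,247.

€14,247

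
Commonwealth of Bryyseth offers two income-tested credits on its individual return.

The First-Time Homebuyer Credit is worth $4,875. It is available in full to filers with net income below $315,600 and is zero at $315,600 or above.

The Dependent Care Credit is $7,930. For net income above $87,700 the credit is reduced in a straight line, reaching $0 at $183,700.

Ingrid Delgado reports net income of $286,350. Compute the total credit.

First-Time Homebuyer Credit: $286,350 is below the $315,600 cutoff, so the full $4,875 applies.
Dependent Care Credit: $286,350 is at or above $183,700, so the credit is $0.
Total: $4,875 + $0 = $4,875.

$4,875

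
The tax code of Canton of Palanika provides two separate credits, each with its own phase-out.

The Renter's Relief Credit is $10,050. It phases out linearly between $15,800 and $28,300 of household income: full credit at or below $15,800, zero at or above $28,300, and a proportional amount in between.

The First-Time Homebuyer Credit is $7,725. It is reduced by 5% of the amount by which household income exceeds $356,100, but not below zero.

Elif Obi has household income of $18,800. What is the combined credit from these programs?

$15,363

Renter's Relief Credit: $18,800 is $3,000 into a $12,500 phase-out range, leaving 9,500/12,500 of the credit: $10,050 × 9,500/12,500 = $7,638.
First-Time Homebuyer Credit: $18,800 is at or below the $356,100 threshold, so the full $7,725 applies.
Total: $7,638 + $7,725 = $15,363.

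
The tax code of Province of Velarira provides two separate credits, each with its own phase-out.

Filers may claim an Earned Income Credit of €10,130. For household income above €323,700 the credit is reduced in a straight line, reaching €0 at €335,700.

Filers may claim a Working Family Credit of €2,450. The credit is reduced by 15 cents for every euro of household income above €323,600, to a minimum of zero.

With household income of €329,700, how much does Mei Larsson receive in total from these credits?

€6,600

Earned Income Credit: €329,700 is €6,000 into a €12,000 phase-out range, leaving 6,000/12,000 of the credit: €10,130 × 6,000/12,000 = €5,065.
Working Family Credit: 15% of the €6,100 excess over €323,600 is €915; credit = €2,450 − €915 = €1,535.
Total: €5,065 + €1,535 = €6,600.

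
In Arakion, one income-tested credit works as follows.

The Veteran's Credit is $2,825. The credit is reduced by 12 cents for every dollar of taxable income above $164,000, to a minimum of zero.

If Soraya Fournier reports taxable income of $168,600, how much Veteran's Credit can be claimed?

Veteran's Credit: 12% of the $4,600 excess over $164,000 is $552; credit = $2,825 − $552 = $2,273.

$2,273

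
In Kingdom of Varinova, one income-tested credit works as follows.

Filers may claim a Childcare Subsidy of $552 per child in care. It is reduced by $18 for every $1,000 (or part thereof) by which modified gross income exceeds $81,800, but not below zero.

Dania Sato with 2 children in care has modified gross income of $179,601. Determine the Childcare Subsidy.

$0

Childcare Subsidy: base = 2 × $552 = $1,104. income exceeds $81,800 by $97,801 → 98 increments × $18 = $1,764 ≥ base, so the credit is $0.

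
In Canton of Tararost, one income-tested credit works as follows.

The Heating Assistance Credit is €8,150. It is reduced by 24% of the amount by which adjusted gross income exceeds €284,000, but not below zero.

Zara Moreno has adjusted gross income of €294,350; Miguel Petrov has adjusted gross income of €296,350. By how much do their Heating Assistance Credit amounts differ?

Zara (€294,350): Heating Assistance Credit: 24% of the €10,350 excess over €284,000 is €2,484; credit = €8,150 − €2,484 = €5,666.
Miguel (€296,350): Heating Assistance Credit: 24% of the €12,350 excess over €284,000 is €2,964; credit = €8,150 − €2,964 = €5,186.
Difference: |€5,666 − €5,186| = €480.

€480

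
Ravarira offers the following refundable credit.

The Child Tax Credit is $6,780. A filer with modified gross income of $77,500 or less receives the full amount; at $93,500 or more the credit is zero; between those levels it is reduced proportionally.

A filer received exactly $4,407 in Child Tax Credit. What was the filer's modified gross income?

$83,100

$4,407 is 4,407/6,780 of the full $6,780, so 2,373/6,780 of the $16,000 range has been used: income = $77,500 + $16,000 × 2,373/6,780 = $83,100.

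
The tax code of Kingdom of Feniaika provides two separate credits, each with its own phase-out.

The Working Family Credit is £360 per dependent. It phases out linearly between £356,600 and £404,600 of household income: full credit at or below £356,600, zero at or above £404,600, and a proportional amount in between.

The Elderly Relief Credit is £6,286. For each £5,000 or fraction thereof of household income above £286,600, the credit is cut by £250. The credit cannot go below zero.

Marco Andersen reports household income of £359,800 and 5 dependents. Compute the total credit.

Working Family Credit: base = 5 × £360 = £1,800. £359,800 is £3,200 into a £48,000 phase-out range, leaving 44,800/48,000 of the credit: £1,800 × 44,800/48,000 = £1,680.
Elderly Relief Credit: income exceeds £286,600 by £73,200, which is 15 full-or-partial £5,000 increments; reduction = 15 × £250 = £3,750, leaving £2,536.
Total: £1,680 + £2,536 = £4,216.

£4,216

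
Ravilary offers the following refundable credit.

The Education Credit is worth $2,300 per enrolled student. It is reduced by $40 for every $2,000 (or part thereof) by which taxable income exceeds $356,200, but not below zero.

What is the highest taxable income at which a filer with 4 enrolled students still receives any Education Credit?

$814,200

Full credit = 4 × $2,300 = $9,200.
After 229 increments the reduction is 229 × $40 = $9,160, leaving $40; one more increment wipes it out. Increment 229 ends at excess 229 × $2,000 = $458,000, so the highest qualifying income is $356,200 + $458,000 = $814,200.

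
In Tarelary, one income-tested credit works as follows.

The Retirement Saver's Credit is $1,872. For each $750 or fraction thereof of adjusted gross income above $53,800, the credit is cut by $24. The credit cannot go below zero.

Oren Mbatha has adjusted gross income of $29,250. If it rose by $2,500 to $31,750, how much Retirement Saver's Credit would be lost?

At $29,250 — $29,250 is at or below the $53,800 threshold, so the full $1,872 applies.
At $31,750 — $31,750 is at or below the $53,800 threshold, so the full $1,872 applies.
Lost: $1,872 − $1,872 = $0.

$0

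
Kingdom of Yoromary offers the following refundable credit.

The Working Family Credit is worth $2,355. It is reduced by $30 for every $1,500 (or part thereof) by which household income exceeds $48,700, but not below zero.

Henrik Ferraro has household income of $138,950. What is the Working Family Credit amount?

Working Family Credit: income exceeds $48,700 by $90,250, which is 61 full-or-partial $1,500 increments; reduction = 61 × $30 = $1,830, leaving $525.

$525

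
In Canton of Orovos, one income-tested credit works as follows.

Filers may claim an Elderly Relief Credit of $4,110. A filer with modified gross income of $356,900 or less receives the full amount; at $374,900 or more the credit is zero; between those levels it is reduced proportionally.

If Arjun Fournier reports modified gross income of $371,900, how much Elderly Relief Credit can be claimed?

Elderly Relief Credit: $371,900 is $15,000 into a $18,000 phase-out range, leaving 3,000/18,000 of the credit: $4,110 × 3,000/18,000 = $685.

$685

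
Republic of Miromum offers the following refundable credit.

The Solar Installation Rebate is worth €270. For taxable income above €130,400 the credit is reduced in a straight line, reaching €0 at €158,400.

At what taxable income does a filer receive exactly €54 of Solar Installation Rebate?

€152,800

€54 is 54/270 of the full €270, so 216/270 of the €28,000 range has been used: income = €130,400 + €28,000 × 216/270 = €152,800.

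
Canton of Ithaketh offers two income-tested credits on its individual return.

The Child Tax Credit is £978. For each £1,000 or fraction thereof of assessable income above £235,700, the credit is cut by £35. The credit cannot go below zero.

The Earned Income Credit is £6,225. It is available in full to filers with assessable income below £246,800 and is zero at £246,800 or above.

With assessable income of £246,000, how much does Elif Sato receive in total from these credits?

Child Tax Credit: income exceeds £235,700 by £10,300, which is 11 full-or-partial £1,000 increments; reduction = 11 × £35 = £385, leaving £593.
Earned Income Credit: £246,000 is below the £246,800 cutoff, so the full £6,225 applies.
Total: £593 + £6,225 = £6,818.

£6,818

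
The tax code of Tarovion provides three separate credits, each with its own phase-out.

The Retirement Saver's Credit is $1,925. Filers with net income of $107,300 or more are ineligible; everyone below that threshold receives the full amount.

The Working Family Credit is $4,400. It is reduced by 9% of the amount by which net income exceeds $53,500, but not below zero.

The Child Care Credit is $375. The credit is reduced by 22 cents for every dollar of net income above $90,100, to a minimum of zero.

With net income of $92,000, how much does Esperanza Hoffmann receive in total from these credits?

$2,860

Retirement Saver's Credit: $92,000 is below the $107,300 cutoff, so the full $1,925 applies.
Working Family Credit: 9% of the $38,500 excess over $53,500 is $3,465; credit = $4,400 − $3,465 = $935.
Child Care Credit: 22% of the $1,900 excess over $90,100 is $418 ≥ base, so the credit is $0.
Total: $1,925 + $935 + $0 = $2,860.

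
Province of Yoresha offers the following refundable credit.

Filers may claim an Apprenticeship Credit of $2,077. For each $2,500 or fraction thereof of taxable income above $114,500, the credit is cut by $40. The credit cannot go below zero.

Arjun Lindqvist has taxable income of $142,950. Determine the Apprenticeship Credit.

Apprenticeship Credit: income exceeds $114,500 by $28,450, which is 12 full-or-partial $2,500 increments; reduction = 12 × $40 = $480, leaving $1,597.

$1,597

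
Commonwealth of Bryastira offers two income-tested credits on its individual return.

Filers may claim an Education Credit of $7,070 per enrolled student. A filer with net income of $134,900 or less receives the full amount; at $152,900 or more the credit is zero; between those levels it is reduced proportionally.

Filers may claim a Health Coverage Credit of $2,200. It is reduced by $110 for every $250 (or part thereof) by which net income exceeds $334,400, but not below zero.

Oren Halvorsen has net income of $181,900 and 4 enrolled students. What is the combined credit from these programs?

$2,200

Education Credit: base = 4 × $7,070 = $28,280. $181,900 is at or above $152,900, so the credit is $0.
Health Coverage Credit: $181,900 is at or below the $334,400 threshold, so the full $2,200 applies.
Total: $0 + $2,200 = $2,200.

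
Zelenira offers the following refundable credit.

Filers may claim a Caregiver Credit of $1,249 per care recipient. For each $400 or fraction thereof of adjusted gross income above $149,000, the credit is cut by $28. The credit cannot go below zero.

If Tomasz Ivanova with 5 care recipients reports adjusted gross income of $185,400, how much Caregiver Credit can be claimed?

$3,697

Caregiver Credit: base = 5 × $1,249 = $6,245. income exceeds $149,000 by $36,400, which is 91 full-or-partial $400 increments; reduction = 91 × $28 = $2,548, leaving $3,697.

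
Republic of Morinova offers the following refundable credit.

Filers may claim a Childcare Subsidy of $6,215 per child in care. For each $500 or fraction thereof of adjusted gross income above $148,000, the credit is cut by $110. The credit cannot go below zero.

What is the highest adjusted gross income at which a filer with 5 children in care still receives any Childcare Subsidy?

$289,000

Full credit = 5 × $6,215 = $31,075.
After 282 increments the reduction is 282 × $110 = $31,020, leaving $55; one more increment wipes it out. Increment 282 ends at excess 282 × $500 = $141,000, so the highest qualifying income is $148,000 + $141,000 = $289,000.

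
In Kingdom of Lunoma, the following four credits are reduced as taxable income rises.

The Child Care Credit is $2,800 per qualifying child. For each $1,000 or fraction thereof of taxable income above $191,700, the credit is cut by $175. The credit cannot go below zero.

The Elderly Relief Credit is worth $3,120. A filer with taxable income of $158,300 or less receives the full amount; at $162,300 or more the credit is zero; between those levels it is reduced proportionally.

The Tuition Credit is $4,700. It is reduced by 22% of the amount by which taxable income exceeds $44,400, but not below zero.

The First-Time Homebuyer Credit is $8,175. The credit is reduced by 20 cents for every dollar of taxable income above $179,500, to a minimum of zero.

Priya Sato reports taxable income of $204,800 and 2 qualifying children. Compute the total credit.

$6,265

Child Care Credit: base = 2 × $2,800 = $5,600. income exceeds $191,700 by $13,100, which is 14 full-or-partial $1,000 increments; reduction = 14 × $175 = $2,450, leaving $3,150.
Elderly Relief Credit: $204,800 is at or above $162,300, so the credit is $0.
Tuition Credit: 22% of the $160,400 excess over $44,400 is $35,288 ≥ base, so the credit is $0.
First-Time Homebuyer Credit: 20% of the $25,300 excess over $179,500 is $5,060; credit = $8,175 − $5,060 = $3,115.
Total: $3,150 + $0 + $0 + $3,115 = $6,265.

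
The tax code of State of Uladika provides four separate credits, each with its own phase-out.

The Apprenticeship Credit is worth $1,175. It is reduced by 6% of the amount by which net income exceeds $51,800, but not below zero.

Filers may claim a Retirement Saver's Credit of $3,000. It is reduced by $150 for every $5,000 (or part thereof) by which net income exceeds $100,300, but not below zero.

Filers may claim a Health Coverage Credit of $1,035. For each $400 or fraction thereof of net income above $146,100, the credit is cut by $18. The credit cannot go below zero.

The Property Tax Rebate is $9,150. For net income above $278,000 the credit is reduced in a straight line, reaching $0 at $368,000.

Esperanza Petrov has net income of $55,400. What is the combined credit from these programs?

Apprenticeship Credit: 6% of the $3,600 excess over $51,800 is $216; credit = $1,175 − $216 = $959.
Retirement Saver's Credit: $55,400 is at or below the $100,300 threshold, so the full $3,000 applies.
Health Coverage Credit: $55,400 is at or below the $146,100 threshold, so the full $1,035 applies.
Property Tax Rebate: $55,400 is at or below the $278,000 threshold, so the full $9,150 applies.
Total: $959 + $3,000 + $1,035 + $9,150 = $14,144.

$14,144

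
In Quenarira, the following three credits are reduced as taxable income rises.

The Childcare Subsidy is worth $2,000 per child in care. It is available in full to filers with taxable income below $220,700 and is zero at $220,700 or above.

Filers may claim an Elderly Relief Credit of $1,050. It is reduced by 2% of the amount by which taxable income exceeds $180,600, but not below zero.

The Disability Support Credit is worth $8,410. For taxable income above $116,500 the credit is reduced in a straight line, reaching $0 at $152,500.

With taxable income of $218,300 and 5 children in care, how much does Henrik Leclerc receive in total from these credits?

$10,296

Childcare Subsidy: base = 5 × $2,000 = $10,000. $218,300 is below the $220,700 cutoff, so the full $10,000 applies.
Elderly Relief Credit: 2% of the $37,700 excess over $180,600 is $754; credit = $1,050 − $754 = $296.
Disability Support Credit: $218,300 is at or above $152,500, so the credit is $0.
Total: $10,000 + $296 + $0 = $10,296.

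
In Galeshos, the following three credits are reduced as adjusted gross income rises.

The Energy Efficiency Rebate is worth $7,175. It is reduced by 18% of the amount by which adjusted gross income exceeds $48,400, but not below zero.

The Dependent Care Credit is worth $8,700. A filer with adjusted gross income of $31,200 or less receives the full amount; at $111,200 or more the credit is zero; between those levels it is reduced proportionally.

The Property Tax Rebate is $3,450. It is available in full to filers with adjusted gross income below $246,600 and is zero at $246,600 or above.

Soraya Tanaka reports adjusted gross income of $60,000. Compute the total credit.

Energy Efficiency Rebate: 18% of the $11,600 excess over $48,400 is $2,088; credit = $7,175 − $2,088 = $5,087.
Dependent Care Credit: $60,000 is $28,800 into a $80,000 phase-out range, leaving 51,200/80,000 of the credit: $8,700 × 51,200/80,000 = $5,568.
Property Tax Rebate: $60,000 is below the $246,600 cutoff, so the full $3,450 applies.
Total: $5,087 + $5,568 + $3,450 = $14,105.

$14,105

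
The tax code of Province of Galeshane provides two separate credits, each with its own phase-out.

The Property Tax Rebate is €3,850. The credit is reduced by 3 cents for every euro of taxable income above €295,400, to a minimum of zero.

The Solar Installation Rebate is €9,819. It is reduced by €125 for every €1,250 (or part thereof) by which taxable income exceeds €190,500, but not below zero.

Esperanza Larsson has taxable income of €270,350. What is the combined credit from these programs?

€5,669

Property Tax Rebate: €270,350 is at or below the €295,400 threshold, so the full €3,850 applies.
Solar Installation Rebate: income exceeds €190,500 by €79,850, which is 64 full-or-partial €1,250 increments; reduction = 64 × €125 = €8,000, leaving €1,819.
Total: €3,850 + €1,819 = €5,669.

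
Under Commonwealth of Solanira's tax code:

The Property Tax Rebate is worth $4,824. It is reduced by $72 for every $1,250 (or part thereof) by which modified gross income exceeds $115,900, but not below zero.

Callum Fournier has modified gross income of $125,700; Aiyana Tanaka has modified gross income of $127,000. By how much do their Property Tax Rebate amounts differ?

$72

Callum ($125,700): Property Tax Rebate: income exceeds $115,900 by $9,800, which is 8 full-or-partial $1,250 increments; reduction = 8 × $72 = $576, leaving $4,248.
Aiyana ($127,000): Property Tax Rebate: income exceeds $115,900 by $11,100, which is 9 full-or-partial $1,250 increments; reduction = 9 × $72 = $648, leaving $4,176.
Difference: |$4,248 − $4,176| = $72.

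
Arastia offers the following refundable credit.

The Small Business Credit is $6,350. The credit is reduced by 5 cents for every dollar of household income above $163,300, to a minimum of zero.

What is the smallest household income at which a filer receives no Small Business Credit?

The credit falls by 5% of each dollar above $163,300, so it reaches zero when the excess is $6,350 / 5% = $127,000: income = $163,300 + $127,000 = $290,300.

$290,300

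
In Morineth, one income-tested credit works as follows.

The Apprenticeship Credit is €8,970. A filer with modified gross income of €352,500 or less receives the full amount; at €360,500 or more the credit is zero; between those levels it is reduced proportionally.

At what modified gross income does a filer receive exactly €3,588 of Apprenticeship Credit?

€3,588 is 3,588/8,970 of the full €8,970, so 5,382/8,970 of the €8,000 range has been used: income = €352,500 + €8,000 × 5,382/8,970 = €357,300.

€357,300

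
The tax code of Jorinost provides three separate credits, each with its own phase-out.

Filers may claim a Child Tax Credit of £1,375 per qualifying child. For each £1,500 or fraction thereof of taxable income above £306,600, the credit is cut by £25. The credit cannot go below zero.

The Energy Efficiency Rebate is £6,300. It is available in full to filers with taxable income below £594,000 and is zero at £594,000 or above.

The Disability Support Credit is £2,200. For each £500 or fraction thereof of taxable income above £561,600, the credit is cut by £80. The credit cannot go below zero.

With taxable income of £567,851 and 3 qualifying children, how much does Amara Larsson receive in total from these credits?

£7,460

Child Tax Credit: base = 3 × £1,375 = £4,125. income exceeds £306,600 by £261,251 → 175 increments × £25 = £4,375 ≥ base, so the credit is £0.
Energy Efficiency Rebate: £567,851 is below the £594,000 cutoff, so the full £6,300 applies.
Disability Support Credit: income exceeds £561,600 by £6,251, which is 13 full-or-partial £500 increments; reduction = 13 × £80 = £1,040, leaving £1,160.
Total: £0 + £6,300 + £1,160 = £7,460.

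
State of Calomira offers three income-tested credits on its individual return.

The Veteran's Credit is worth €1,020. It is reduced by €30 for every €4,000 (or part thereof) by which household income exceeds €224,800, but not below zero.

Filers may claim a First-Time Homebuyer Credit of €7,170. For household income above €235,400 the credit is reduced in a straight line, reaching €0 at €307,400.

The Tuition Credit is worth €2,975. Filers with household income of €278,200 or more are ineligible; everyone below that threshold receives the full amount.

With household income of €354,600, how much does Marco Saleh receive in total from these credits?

€30

Veteran's Credit: income exceeds €224,800 by €129,800, which is 33 full-or-partial €4,000 increments; reduction = 33 × €30 = €990, leaving €30.
First-Time Homebuyer Credit: €354,600 is at or above €307,400, so the credit is €0.
Tuition Credit: €354,600 meets or exceeds the €278,200 cutoff, so the credit is €0.
Total: €30 + €0 + €0 = €30.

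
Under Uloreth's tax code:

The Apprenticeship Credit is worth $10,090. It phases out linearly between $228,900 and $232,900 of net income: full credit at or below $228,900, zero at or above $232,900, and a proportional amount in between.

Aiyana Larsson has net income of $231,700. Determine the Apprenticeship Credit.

$3,027

Apprenticeship Credit: $231,700 is $2,800 into a $4,000 phase-out range, leaving 1,200/4,000 of the credit: $10,090 × 1,200/4,000 = $3,027.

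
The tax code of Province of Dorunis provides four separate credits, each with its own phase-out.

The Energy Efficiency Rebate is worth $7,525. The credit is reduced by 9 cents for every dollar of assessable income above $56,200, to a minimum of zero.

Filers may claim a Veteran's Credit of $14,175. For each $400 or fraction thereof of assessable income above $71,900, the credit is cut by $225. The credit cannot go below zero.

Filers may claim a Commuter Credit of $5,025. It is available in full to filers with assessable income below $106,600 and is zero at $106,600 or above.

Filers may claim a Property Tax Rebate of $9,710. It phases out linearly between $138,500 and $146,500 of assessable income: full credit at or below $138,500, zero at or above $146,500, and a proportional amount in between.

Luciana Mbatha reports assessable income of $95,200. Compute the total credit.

Energy Efficiency Rebate: 9% of the $39,000 excess over $56,200 is $3,510; credit = $7,525 − $3,510 = $4,015.
Veteran's Credit: income exceeds $71,900 by $23,300, which is 59 full-or-partial $400 increments; reduction = 59 × $225 = $13,275, leaving $900.
Commuter Credit: $95,200 is below the $106,600 cutoff, so the full $5,025 applies.
Property Tax Rebate: $95,200 is at or below the $138,500 threshold, so the full $9,710 applies.
Total: $4,015 + $900 + $5,025 + $9,710 = $19,650.

$19,650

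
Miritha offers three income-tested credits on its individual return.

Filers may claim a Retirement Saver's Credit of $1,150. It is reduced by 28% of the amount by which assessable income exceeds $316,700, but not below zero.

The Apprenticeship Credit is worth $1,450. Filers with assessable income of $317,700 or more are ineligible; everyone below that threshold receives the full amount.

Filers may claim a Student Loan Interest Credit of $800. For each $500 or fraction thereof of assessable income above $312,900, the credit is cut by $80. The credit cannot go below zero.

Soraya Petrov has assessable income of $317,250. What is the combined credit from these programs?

$2,526

Retirement Saver's Credit: 28% of the $550 excess over $316,700 is $154; credit = $1,150 − $154 = $996.
Apprenticeship Credit: $317,250 is below the $317,700 cutoff, so the full $1,450 applies.
Student Loan Interest Credit: income exceeds $312,900 by $4,350, which is 9 full-or-partial $500 increments; reduction = 9 × $80 = $720, leaving $80.
Total: $996 + $1,450 + $80 = $2,526.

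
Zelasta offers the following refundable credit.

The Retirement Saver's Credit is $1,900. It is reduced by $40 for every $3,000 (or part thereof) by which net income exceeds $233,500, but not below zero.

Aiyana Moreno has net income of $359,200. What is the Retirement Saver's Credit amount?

$220

Retirement Saver's Credit: income exceeds $233,500 by $125,700, which is 42 full-or-partial $3,000 increments; reduction = 42 × $40 = $1,680, leaving $220.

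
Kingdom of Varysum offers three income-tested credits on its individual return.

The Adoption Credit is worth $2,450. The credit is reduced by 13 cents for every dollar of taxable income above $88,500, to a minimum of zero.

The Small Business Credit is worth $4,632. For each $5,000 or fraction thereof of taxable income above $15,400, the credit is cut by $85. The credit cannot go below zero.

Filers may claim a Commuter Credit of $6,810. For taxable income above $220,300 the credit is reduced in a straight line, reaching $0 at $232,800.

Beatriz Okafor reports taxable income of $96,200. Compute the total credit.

$11,446

Adoption Credit: 13% of the $7,700 excess over $88,500 is $1,001; credit = $2,450 − $1,001 = $1,449.
Small Business Credit: income exceeds $15,400 by $80,800, which is 17 full-or-partial $5,000 increments; reduction = 17 × $85 = $1,445, leaving $3,187.
Commuter Credit: $96,200 is at or below the $220,300 threshold, so the full $6,810 applies.
Total: $1,449 + $3,187 + $6,810 = $11,446.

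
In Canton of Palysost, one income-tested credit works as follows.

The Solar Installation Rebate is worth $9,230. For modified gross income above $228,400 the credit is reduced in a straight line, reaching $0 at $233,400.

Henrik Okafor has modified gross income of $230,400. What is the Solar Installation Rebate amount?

$5,538

Solar Installation Rebate: $230,400 is $2,000 into a $5,000 phase-out range, leaving 3,000/5,000 of the credit: $9,230 × 3,000/5,000 = $5,538.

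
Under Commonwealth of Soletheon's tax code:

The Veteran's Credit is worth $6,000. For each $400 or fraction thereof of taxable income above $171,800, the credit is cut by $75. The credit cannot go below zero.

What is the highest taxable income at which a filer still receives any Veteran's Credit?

$203,400

After 79 increments the reduction is 79 × $75 = $5,925, leaving $75; one more increment wipes it out. Increment 79 ends at excess 79 × $400 = $31,600, so the highest qualifying income is $171,800 + $31,600 = $203,400.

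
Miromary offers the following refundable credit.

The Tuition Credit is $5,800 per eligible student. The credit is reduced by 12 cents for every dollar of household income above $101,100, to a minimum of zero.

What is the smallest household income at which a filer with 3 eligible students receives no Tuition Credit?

Full credit = 3 × $5,800 = $17,400.
The credit falls by 12% of each dollar above $101,100, so it reaches zero when the excess is $17,400 / 12% = $145,000: income = $101,100 + $145,000 = $246,100.

$246,100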